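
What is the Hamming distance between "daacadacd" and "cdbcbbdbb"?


Comparing "daacadacd" and "cdbcbbdbb" position by position:
  Position 0: 'd' vs 'c' => differ
  Position 1: 'a' vs 'd' => differ
  Position 2: 'a' vs 'b' => differ
  Position 3: 'c' vs 'c' => same
  Position 4: 'a' vs 'b' => differ
  Position 5: 'd' vs 'b' => differ
  Position 6: 'a' vs 'd' => differ
  Position 7: 'c' vs 'b' => differ
  Position 8: 'd' vs 'b' => differ
Total differences (Hamming distance): 8

8


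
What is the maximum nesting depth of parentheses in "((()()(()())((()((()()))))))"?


Input: "((()()(()())((()((()()))))))"
Tracking depth:
  Position 0 '(': depth becomes 1
  Position 1 '(': depth becomes 2
  Position 2 '(': depth becomes 3
  Position 3 ')': depth becomes 2
  Position 4 '(': depth becomes 3
  Position 5 ')': depth becomes 2
  Position 6 '(': depth becomes 3
  Position 7 '(': depth becomes 4
  Position 8 ')': depth becomes 3
  Position 9 '(': depth becomes 4
  Position 10 ')': depth becomes 3
  Position 11 ')': depth becomes 2
  Position 12 '(': depth becomes 3
  Position 13 '(': depth becomes 4
  Position 14 '(': depth becomes 5
  Position 15 ')': depth becomes 4
  Position 16 '(': depth becomes 5
  Position 17 '(': depth becomes 6
  Position 18 '(': depth becomes 7
  Position 19 ')': depth becomes 6
  Position 20 '(': depth becomes 7
  Position 21 ')': depth becomes 6
  Position 22 ')': depth becomes 5
  Position 23 ')': depth becomes 4
  Position 24 ')': depth becomes 3
  Position 25 ')': depth becomes 2
  Position 26 ')': depth becomes 1
  Position 27 ')': depth becomes 0
Maximum depth reached: 7

7


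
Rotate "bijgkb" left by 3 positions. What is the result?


Input: "bijgkb", rotate left by 3
First 3 characters: "bij"
Remaining characters: "gkb"
Concatenate remaining + first: "gkb" + "bij" = "gkbbij"

gkbbij


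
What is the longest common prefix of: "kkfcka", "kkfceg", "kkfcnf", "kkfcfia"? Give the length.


Words: kkfcka, kkfceg, kkfcnf, kkfcfia
  Position 0: all 'k' => match
  Position 1: all 'k' => match
  Position 2: all 'f' => match
  Position 3: all 'c' => match
  Position 4: ('k', 'e', 'n', 'f') => mismatch, stop
LCP = "kkfc" (length 4)

4


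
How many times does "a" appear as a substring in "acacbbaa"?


Searching for "a" in "acacbbaa"
Scanning each position:
  Position 0: "a" => MATCH
  Position 1: "c" => no
  Position 2: "a" => MATCH
  Position 3: "c" => no
  Position 4: "b" => no
  Position 5: "b" => no
  Position 6: "a" => MATCH
  Position 7: "a" => MATCH
Total occurrences: 4

4


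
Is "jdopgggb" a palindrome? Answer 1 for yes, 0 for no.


Input: jdopgggb
Reversed: bgggpodj
  Compare pos 0 ('j') with pos 7 ('b'): MISMATCH
  Compare pos 1 ('d') with pos 6 ('g'): MISMATCH
  Compare pos 2 ('o') with pos 5 ('g'): MISMATCH
  Compare pos 3 ('p') with pos 4 ('g'): MISMATCH
Result: not a palindrome

0


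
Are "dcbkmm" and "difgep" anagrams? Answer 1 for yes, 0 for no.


Strings: "dcbkmm", "difgep"
Sorted first:  bcdkmm
Sorted second: defgip
Differ at position 0: 'b' vs 'd' => not anagrams

0


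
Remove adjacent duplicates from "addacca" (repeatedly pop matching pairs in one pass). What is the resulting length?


Input: addacca
Stack-based adjacent duplicate removal:
  Read 'a': push. Stack: a
  Read 'd': push. Stack: ad
  Read 'd': matches stack top 'd' => pop. Stack: a
  Read 'a': matches stack top 'a' => pop. Stack: (empty)
  Read 'c': push. Stack: c
  Read 'c': matches stack top 'c' => pop. Stack: (empty)
  Read 'a': push. Stack: a
Final stack: "a" (length 1)

1


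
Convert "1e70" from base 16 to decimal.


Input: "1e70" in base 16
Positional expansion:
  Digit '1' (value 1) x 16^3 = 4096
  Digit 'e' (value 14) x 16^2 = 3584
  Digit '7' (value 7) x 16^1 = 112
  Digit '0' (value 0) x 16^0 = 0
Sum = 7792

7792


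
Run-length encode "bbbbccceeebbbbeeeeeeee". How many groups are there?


Input: bbbbccceeebbbbeeeeeeee
Scanning for consecutive runs:
  Group 1: 'b' x 4 (positions 0-3)
  Group 2: 'c' x 3 (positions 4-6)
  Group 3: 'e' x 3 (positions 7-9)
  Group 4: 'b' x 4 (positions 10-13)
  Group 5: 'e' x 8 (positions 14-21)
Total groups: 5

5


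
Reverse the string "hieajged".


Input: hieajged
Reading characters right to left:
  Position 7: 'd'
  Position 6: 'e'
  Position 5: 'g'
  Position 4: 'j'
  Position 3: 'a'
  Position 2: 'e'
  Position 1: 'i'
  Position 0: 'h'
Reversed: degjaeih

degjaeih


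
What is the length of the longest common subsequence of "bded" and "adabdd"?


LCS of "bded" and "adabdd"
DP table:
           a    d    a    b    d    d
      0    0    0    0    0    0    0
  b   0    0    0    0    1    1    1
  d   0    0    1    1    1    2    2
  e   0    0    1    1    1    2    2
  d   0    0    1    1    1    2    3
LCS length = dp[4][6] = 3

3


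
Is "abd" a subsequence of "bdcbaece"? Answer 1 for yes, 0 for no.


Check if "abd" is a subsequence of "bdcbaece"
Greedy scan:
  Position 0 ('b'): no match needed
  Position 1 ('d'): no match needed
  Position 2 ('c'): no match needed
  Position 3 ('b'): no match needed
  Position 4 ('a'): matches sub[0] = 'a'
  Position 5 ('e'): no match needed
  Position 6 ('c'): no match needed
  Position 7 ('e'): no match needed
Only matched 1/3 characters => not a subsequence

0


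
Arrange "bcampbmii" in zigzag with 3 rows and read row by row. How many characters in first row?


Zigzag "bcampbmii" into 3 rows:
Placing characters:
  'b' => row 0
  'c' => row 1
  'a' => row 2
  'm' => row 1
  'p' => row 0
  'b' => row 1
  'm' => row 2
  'i' => row 1
  'i' => row 0
Rows:
  Row 0: "bpi"
  Row 1: "cmbi"
  Row 2: "am"
First row length: 3

3


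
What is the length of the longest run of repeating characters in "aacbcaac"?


Input: "aacbcaac"
Scanning for longest run:
  Position 1 ('a'): continues run of 'a', length=2
  Position 2 ('c'): new char, reset run to 1
  Position 3 ('b'): new char, reset run to 1
  Position 4 ('c'): new char, reset run to 1
  Position 5 ('a'): new char, reset run to 1
  Position 6 ('a'): continues run of 'a', length=2
  Position 7 ('c'): new char, reset run to 1
Longest run: 'a' with length 2

2


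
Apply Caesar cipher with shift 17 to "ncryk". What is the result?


Caesar cipher: shift "ncryk" by 17
  'n' (pos 13) + 17 = pos 4 = 'e'
  'c' (pos 2) + 17 = pos 19 = 't'
  'r' (pos 17) + 17 = pos 8 = 'i'
  'y' (pos 24) + 17 = pos 15 = 'p'
  'k' (pos 10) + 17 = pos 1 = 'b'
Result: etipb

etipb


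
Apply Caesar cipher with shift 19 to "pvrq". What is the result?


Caesar cipher: shift "pvrq" by 19
  'p' (pos 15) + 19 = pos 8 = 'i'
  'v' (pos 21) + 19 = pos 14 = 'o'
  'r' (pos 17) + 19 = pos 10 = 'k'
  'q' (pos 16) + 19 = pos 9 = 'j'
Result: iokj

iokj


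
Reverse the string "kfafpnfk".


Input: kfafpnfk
Reading characters right to left:
  Position 7: 'k'
  Position 6: 'f'
  Position 5: 'n'
  Position 4: 'p'
  Position 3: 'f'
  Position 2: 'a'
  Position 1: 'f'
  Position 0: 'k'
Reversed: kfnpfafk

kfnpfafk


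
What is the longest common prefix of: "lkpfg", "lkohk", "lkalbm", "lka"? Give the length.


Words: lkpfg, lkohk, lkalbm, lka
  Position 0: all 'l' => match
  Position 1: all 'k' => match
  Position 2: ('p', 'o', 'a', 'a') => mismatch, stop
LCP = "lk" (length 2)

2


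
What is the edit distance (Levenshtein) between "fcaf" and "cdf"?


Computing edit distance: "fcaf" -> "cdf"
DP table:
           c    d    f
      0    1    2    3
  f   1    1    2    2
  c   2    1    2    3
  a   3    2    2    3
  f   4    3    3    2
Edit distance = dp[4][3] = 2

2


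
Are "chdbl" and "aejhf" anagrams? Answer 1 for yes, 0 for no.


Strings: "chdbl", "aejhf"
Sorted first:  bcdhl
Sorted second: aefhj
Differ at position 0: 'b' vs 'a' => not anagrams

0


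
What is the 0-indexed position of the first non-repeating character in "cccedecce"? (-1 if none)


Input: cccedecce
Character frequencies:
  'c': 5
  'd': 1
  'e': 3
Scanning left to right for freq == 1:
  Position 0 ('c'): freq=5, skip
  Position 1 ('c'): freq=5, skip
  Position 2 ('c'): freq=5, skip
  Position 3 ('e'): freq=3, skip
  Position 4 ('d'): unique! => answer = 4

4


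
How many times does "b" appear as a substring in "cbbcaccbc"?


Searching for "b" in "cbbcaccbc"
Scanning each position:
  Position 0: "c" => no
  Position 1: "b" => MATCH
  Position 2: "b" => MATCH
  Position 3: "c" => no
  Position 4: "a" => no
  Position 5: "c" => no
  Position 6: "c" => no
  Position 7: "b" => MATCH
  Position 8: "c" => no
Total occurrences: 3

3


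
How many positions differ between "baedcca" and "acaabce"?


Comparing "baedcca" and "acaabce" position by position:
  Position 0: 'b' vs 'a' => DIFFER
  Position 1: 'a' vs 'c' => DIFFER
  Position 2: 'e' vs 'a' => DIFFER
  Position 3: 'd' vs 'a' => DIFFER
  Position 4: 'c' vs 'b' => DIFFER
  Position 5: 'c' vs 'c' => same
  Position 6: 'a' vs 'e' => DIFFER
Positions that differ: 6

6


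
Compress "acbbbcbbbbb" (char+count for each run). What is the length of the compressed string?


Input: acbbbcbbbbb
Runs:
  'a' x 1 => "a1"
  'c' x 1 => "c1"
  'b' x 3 => "b3"
  'c' x 1 => "c1"
  'b' x 5 => "b5"
Compressed: "a1c1b3c1b5"
Compressed length: 10

10


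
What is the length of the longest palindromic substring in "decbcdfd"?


Input: "decbcdfd"
Checking substrings for palindromes:
  [2:5] "cbc" (len 3) => palindrome
  [5:8] "dfd" (len 3) => palindrome
Longest palindromic substring: "cbc" with length 3

3


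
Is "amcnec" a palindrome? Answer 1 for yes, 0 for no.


Input: amcnec
Reversed: cencma
  Compare pos 0 ('a') with pos 5 ('c'): MISMATCH
  Compare pos 1 ('m') with pos 4 ('e'): MISMATCH
  Compare pos 2 ('c') with pos 3 ('n'): MISMATCH
Result: not a palindrome

0


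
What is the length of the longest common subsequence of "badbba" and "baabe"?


LCS of "badbba" and "baabe"
DP table:
           b    a    a    b    e
      0    0    0    0    0    0
  b   0    1    1    1    1    1
  a   0    1    2    2    2    2
  d   0    1    2    2    2    2
  b   0    1    2    2    3    3
  b   0    1    2    2    3    3
  a   0    1    2    3    3    3
LCS length = dp[6][5] = 3

3


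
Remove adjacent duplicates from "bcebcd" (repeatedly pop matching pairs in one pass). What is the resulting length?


Input: bcebcd
Stack-based adjacent duplicate removal:
  Read 'b': push. Stack: b
  Read 'c': push. Stack: bc
  Read 'e': push. Stack: bce
  Read 'b': push. Stack: bceb
  Read 'c': push. Stack: bcebc
  Read 'd': push. Stack: bcebcd
Final stack: "bcebcd" (length 6)

6


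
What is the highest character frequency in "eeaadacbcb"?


Input: eeaadacbcb
Character counts:
  'a': 3
  'b': 2
  'c': 2
  'd': 1
  'e': 2
Maximum frequency: 3

3


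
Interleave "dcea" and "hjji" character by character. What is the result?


Interleaving "dcea" and "hjji":
  Position 0: 'd' from first, 'h' from second => "dh"
  Position 1: 'c' from first, 'j' from second => "cj"
  Position 2: 'e' from first, 'j' from second => "ej"
  Position 3: 'a' from first, 'i' from second => "ai"
Result: dhcjejai

dhcjejai


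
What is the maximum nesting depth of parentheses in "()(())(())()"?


Input: "()(())(())()"
Tracking depth:
  Position 0 '(': depth becomes 1
  Position 1 ')': depth becomes 0
  Position 2 '(': depth becomes 1
  Position 3 '(': depth becomes 2
  Position 4 ')': depth becomes 1
  Position 5 ')': depth becomes 0
  Position 6 '(': depth becomes 1
  Position 7 '(': depth becomes 2
  Position 8 ')': depth becomes 1
  Position 9 ')': depth becomes 0
  Position 10 '(': depth becomes 1
  Position 11 ')': depth becomes 0
Maximum depth reached: 2

2


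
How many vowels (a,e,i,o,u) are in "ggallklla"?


Input: ggallklla
Checking each character:
  'g' at position 0: consonant
  'g' at position 1: consonant
  'a' at position 2: vowel (running total: 1)
  'l' at position 3: consonant
  'l' at position 4: consonant
  'k' at position 5: consonant
  'l' at position 6: consonant
  'l' at position 7: consonant
  'a' at position 8: vowel (running total: 2)
Total vowels: 2

2


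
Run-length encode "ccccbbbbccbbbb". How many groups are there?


Input: ccccbbbbccbbbb
Scanning for consecutive runs:
  Group 1: 'c' x 4 (positions 0-3)
  Group 2: 'b' x 4 (positions 4-7)
  Group 3: 'c' x 2 (positions 8-9)
  Group 4: 'b' x 4 (positions 10-13)
Total groups: 4

4


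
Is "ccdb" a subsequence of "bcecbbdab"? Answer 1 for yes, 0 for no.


Check if "ccdb" is a subsequence of "bcecbbdab"
Greedy scan:
  Position 0 ('b'): no match needed
  Position 1 ('c'): matches sub[0] = 'c'
  Position 2 ('e'): no match needed
  Position 3 ('c'): matches sub[1] = 'c'
  Position 4 ('b'): no match needed
  Position 5 ('b'): no match needed
  Position 6 ('d'): matches sub[2] = 'd'
  Position 7 ('a'): no match needed
  Position 8 ('b'): matches sub[3] = 'b'
All 4 characters matched => is a subsequence

1


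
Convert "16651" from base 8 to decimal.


Input: "16651" in base 8
Positional expansion:
  Digit '1' (value 1) x 8^4 = 4096
  Digit '6' (value 6) x 8^3 = 3072
  Digit '6' (value 6) x 8^2 = 384
  Digit '5' (value 5) x 8^1 = 40
  Digit '1' (value 1) x 8^0 = 1
Sum = 7593

7593


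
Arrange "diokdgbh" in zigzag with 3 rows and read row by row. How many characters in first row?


Zigzag "diokdgbh" into 3 rows:
Placing characters:
  'd' => row 0
  'i' => row 1
  'o' => row 2
  'k' => row 1
  'd' => row 0
  'g' => row 1
  'b' => row 2
  'h' => row 1
Rows:
  Row 0: "dd"
  Row 1: "ikgh"
  Row 2: "ob"
First row length: 2

2


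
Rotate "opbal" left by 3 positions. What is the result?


Input: "opbal", rotate left by 3
First 3 characters: "opb"
Remaining characters: "al"
Concatenate remaining + first: "al" + "opb" = "alopb"

alopb


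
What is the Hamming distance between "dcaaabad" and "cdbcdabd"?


Comparing "dcaaabad" and "cdbcdabd" position by position:
  Position 0: 'd' vs 'c' => differ
  Position 1: 'c' vs 'd' => differ
  Position 2: 'a' vs 'b' => differ
  Position 3: 'a' vs 'c' => differ
  Position 4: 'a' vs 'd' => differ
  Position 5: 'b' vs 'a' => differ
  Position 6: 'a' vs 'b' => differ
  Position 7: 'd' vs 'd' => same
Total differences (Hamming distance): 7

7


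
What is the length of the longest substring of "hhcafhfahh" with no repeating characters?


Input: "hhcafhfahh"
Sliding window (track last position of each char):
  Position 0 ('h'): window [0,0] length 1 -- new best
  Position 1 ('h'): repeat (last at 0), move window start to 1
  Position 1 ('h'): window [1,1] length 1
  Position 2 ('c'): window [1,2] length 2 -- new best
  Position 3 ('a'): window [1,3] length 3 -- new best
  Position 4 ('f'): window [1,4] length 4 -- new best
  Position 5 ('h'): repeat (last at 1), move window start to 2
  Position 5 ('h'): window [2,5] length 4
  Position 6 ('f'): repeat (last at 4), move window start to 5
  Position 6 ('f'): window [5,6] length 2
  Position 7 ('a'): window [5,7] length 3
  Position 8 ('h'): repeat (last at 5), move window start to 6
  Position 8 ('h'): window [6,8] length 3
  Position 9 ('h'): repeat (last at 8), move window start to 9
  Position 9 ('h'): window [9,9] length 1
Longest substring with no repeats: "hcaf" with length 4

4


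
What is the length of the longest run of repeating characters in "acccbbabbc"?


Input: "acccbbabbc"
Scanning for longest run:
  Position 1 ('c'): new char, reset run to 1
  Position 2 ('c'): continues run of 'c', length=2
  Position 3 ('c'): continues run of 'c', length=3
  Position 4 ('b'): new char, reset run to 1
  Position 5 ('b'): continues run of 'b', length=2
  Position 6 ('a'): new char, reset run to 1
  Position 7 ('b'): new char, reset run to 1
  Position 8 ('b'): continues run of 'b', length=2
  Position 9 ('c'): new char, reset run to 1
Longest run: 'c' with length 3

3


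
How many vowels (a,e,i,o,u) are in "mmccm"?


Input: mmccm
Checking each character:
  'm' at position 0: consonant
  'm' at position 1: consonant
  'c' at position 2: consonant
  'c' at position 3: consonant
  'm' at position 4: consonant
Total vowels: 0

0


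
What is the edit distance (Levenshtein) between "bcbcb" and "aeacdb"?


Computing edit distance: "bcbcb" -> "aeacdb"
DP table:
           a    e    a    c    d    b
      0    1    2    3    4    5    6
  b   1    1    2    3    4    5    5
  c   2    2    2    3    3    4    5
  b   3    3    3    3    4    4    4
  c   4    4    4    4    3    4    5
  b   5    5    5    5    4    4    4
Edit distance = dp[5][6] = 4

4


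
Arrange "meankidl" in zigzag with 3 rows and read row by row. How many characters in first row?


Zigzag "meankidl" into 3 rows:
Placing characters:
  'm' => row 0
  'e' => row 1
  'a' => row 2
  'n' => row 1
  'k' => row 0
  'i' => row 1
  'd' => row 2
  'l' => row 1
Rows:
  Row 0: "mk"
  Row 1: "enil"
  Row 2: "ad"
First row length: 2

2


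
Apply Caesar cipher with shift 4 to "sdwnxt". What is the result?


Caesar cipher: shift "sdwnxt" by 4
  's' (pos 18) + 4 = pos 22 = 'w'
  'd' (pos 3) + 4 = pos 7 = 'h'
  'w' (pos 22) + 4 = pos 0 = 'a'
  'n' (pos 13) + 4 = pos 17 = 'r'
  'x' (pos 23) + 4 = pos 1 = 'b'
  't' (pos 19) + 4 = pos 23 = 'x'
Result: wharbx

wharbx


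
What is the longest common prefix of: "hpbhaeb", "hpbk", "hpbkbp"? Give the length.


Words: hpbhaeb, hpbk, hpbkbp
  Position 0: all 'h' => match
  Position 1: all 'p' => match
  Position 2: all 'b' => match
  Position 3: ('h', 'k', 'k') => mismatch, stop
LCP = "hpb" (length 3)

3


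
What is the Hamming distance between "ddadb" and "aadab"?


Comparing "ddadb" and "aadab" position by position:
  Position 0: 'd' vs 'a' => differ
  Position 1: 'd' vs 'a' => differ
  Position 2: 'a' vs 'd' => differ
  Position 3: 'd' vs 'a' => differ
  Position 4: 'b' vs 'b' => same
Total differences (Hamming distance): 4

4


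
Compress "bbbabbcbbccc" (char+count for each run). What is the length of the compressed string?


Input: bbbabbcbbccc
Runs:
  'b' x 3 => "b3"
  'a' x 1 => "a1"
  'b' x 2 => "b2"
  'c' x 1 => "c1"
  'b' x 2 => "b2"
  'c' x 3 => "c3"
Compressed: "b3a1b2c1b2c3"
Compressed length: 12

12


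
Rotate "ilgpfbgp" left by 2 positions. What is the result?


Input: "ilgpfbgp", rotate left by 2
First 2 characters: "il"
Remaining characters: "gpfbgp"
Concatenate remaining + first: "gpfbgp" + "il" = "gpfbgpil"

gpfbgpil


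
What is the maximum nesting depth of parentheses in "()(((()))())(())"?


Input: "()(((()))())(())"
Tracking depth:
  Position 0 '(': depth becomes 1
  Position 1 ')': depth becomes 0
  Position 2 '(': depth becomes 1
  Position 3 '(': depth becomes 2
  Position 4 '(': depth becomes 3
  Position 5 '(': depth becomes 4
  Position 6 ')': depth becomes 3
  Position 7 ')': depth becomes 2
  Position 8 ')': depth becomes 1
  Position 9 '(': depth becomes 2
  Position 10 ')': depth becomes 1
  Position 11 ')': depth becomes 0
  Position 12 '(': depth becomes 1
  Position 13 '(': depth becomes 2
  Position 14 ')': depth becomes 1
  Position 15 ')': depth becomes 0
Maximum depth reached: 4

4


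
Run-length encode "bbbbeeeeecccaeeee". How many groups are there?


Input: bbbbeeeeecccaeeee
Scanning for consecutive runs:
  Group 1: 'b' x 4 (positions 0-3)
  Group 2: 'e' x 5 (positions 4-8)
  Group 3: 'c' x 3 (positions 9-11)
  Group 4: 'a' x 1 (positions 12-12)
  Group 5: 'e' x 4 (positions 13-16)
Total groups: 5

5


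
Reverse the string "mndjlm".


Input: mndjlm
Reading characters right to left:
  Position 5: 'm'
  Position 4: 'l'
  Position 3: 'j'
  Position 2: 'd'
  Position 1: 'n'
  Position 0: 'm'
Reversed: mljdnm

mljdnm


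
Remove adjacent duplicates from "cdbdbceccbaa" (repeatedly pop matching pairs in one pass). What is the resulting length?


Input: cdbdbceccbaa
Stack-based adjacent duplicate removal:
  Read 'c': push. Stack: c
  Read 'd': push. Stack: cd
  Read 'b': push. Stack: cdb
  Read 'd': push. Stack: cdbd
  Read 'b': push. Stack: cdbdb
  Read 'c': push. Stack: cdbdbc
  Read 'e': push. Stack: cdbdbce
  Read 'c': push. Stack: cdbdbcec
  Read 'c': matches stack top 'c' => pop. Stack: cdbdbce
  Read 'b': push. Stack: cdbdbceb
  Read 'a': push. Stack: cdbdbceba
  Read 'a': matches stack top 'a' => pop. Stack: cdbdbceb
Final stack: "cdbdbceb" (length 8)

8


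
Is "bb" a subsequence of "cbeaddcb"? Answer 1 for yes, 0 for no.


Check if "bb" is a subsequence of "cbeaddcb"
Greedy scan:
  Position 0 ('c'): no match needed
  Position 1 ('b'): matches sub[0] = 'b'
  Position 2 ('e'): no match needed
  Position 3 ('a'): no match needed
  Position 4 ('d'): no match needed
  Position 5 ('d'): no match needed
  Position 6 ('c'): no match needed
  Position 7 ('b'): matches sub[1] = 'b'
All 2 characters matched => is a subsequence

1


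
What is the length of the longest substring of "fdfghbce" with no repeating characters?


Input: "fdfghbce"
Sliding window (track last position of each char):
  Position 0 ('f'): window [0,0] length 1 -- new best
  Position 1 ('d'): window [0,1] length 2 -- new best
  Position 2 ('f'): repeat (last at 0), move window start to 1
  Position 2 ('f'): window [1,2] length 2
  Position 3 ('g'): window [1,3] length 3 -- new best
  Position 4 ('h'): window [1,4] length 4 -- new best
  Position 5 ('b'): window [1,5] length 5 -- new best
  Position 6 ('c'): window [1,6] length 6 -- new best
  Position 7 ('e'): window [1,7] length 7 -- new best
Longest substring with no repeats: "dfghbce" with length 7

7


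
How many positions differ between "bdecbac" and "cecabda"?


Comparing "bdecbac" and "cecabda" position by position:
  Position 0: 'b' vs 'c' => DIFFER
  Position 1: 'd' vs 'e' => DIFFER
  Position 2: 'e' vs 'c' => DIFFER
  Position 3: 'c' vs 'a' => DIFFER
  Position 4: 'b' vs 'b' => same
  Position 5: 'a' vs 'd' => DIFFER
  Position 6: 'c' vs 'a' => DIFFER
Positions that differ: 6

6


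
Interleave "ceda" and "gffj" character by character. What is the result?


Interleaving "ceda" and "gffj":
  Position 0: 'c' from first, 'g' from second => "cg"
  Position 1: 'e' from first, 'f' from second => "ef"
  Position 2: 'd' from first, 'f' from second => "df"
  Position 3: 'a' from first, 'j' from second => "aj"
Result: cgefdfaj

cgefdfaj


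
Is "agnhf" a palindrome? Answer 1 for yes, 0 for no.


Input: agnhf
Reversed: fhnga
  Compare pos 0 ('a') with pos 4 ('f'): MISMATCH
  Compare pos 1 ('g') with pos 3 ('h'): MISMATCH
Result: not a palindrome

0


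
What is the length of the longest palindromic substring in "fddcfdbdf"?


Input: "fddcfdbdf"
Checking substrings for palindromes:
  [4:9] "fdbdf" (len 5) => palindrome
  [5:8] "dbd" (len 3) => palindrome
  [1:3] "dd" (len 2) => palindrome
Longest palindromic substring: "fdbdf" with length 5

5


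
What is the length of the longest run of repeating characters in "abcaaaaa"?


Input: "abcaaaaa"
Scanning for longest run:
  Position 1 ('b'): new char, reset run to 1
  Position 2 ('c'): new char, reset run to 1
  Position 3 ('a'): new char, reset run to 1
  Position 4 ('a'): continues run of 'a', length=2
  Position 5 ('a'): continues run of 'a', length=3
  Position 6 ('a'): continues run of 'a', length=4
  Position 7 ('a'): continues run of 'a', length=5
Longest run: 'a' with length 5

5


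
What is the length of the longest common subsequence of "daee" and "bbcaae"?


LCS of "daee" and "bbcaae"
DP table:
           b    b    c    a    a    e
      0    0    0    0    0    0    0
  d   0    0    0    0    0    0    0
  a   0    0    0    0    1    1    1
  e   0    0    0    0    1    1    2
  e   0    0    0    0    1    1    2
LCS length = dp[4][6] = 2

2


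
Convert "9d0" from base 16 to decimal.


Input: "9d0" in base 16
Positional expansion:
  Digit '9' (value 9) x 16^2 = 2304
  Digit 'd' (value 13) x 16^1 = 208
  Digit '0' (value 0) x 16^0 = 0
Sum = 2512

2512


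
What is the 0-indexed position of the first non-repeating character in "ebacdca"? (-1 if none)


Input: ebacdca
Character frequencies:
  'a': 2
  'b': 1
  'c': 2
  'd': 1
  'e': 1
Scanning left to right for freq == 1:
  Position 0 ('e'): unique! => answer = 0

0


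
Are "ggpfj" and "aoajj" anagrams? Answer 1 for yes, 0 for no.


Strings: "ggpfj", "aoajj"
Sorted first:  fggjp
Sorted second: aajjo
Differ at position 0: 'f' vs 'a' => not anagrams

0


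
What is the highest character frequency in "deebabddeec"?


Input: deebabddeec
Character counts:
  'a': 1
  'b': 2
  'c': 1
  'd': 3
  'e': 4
Maximum frequency: 4

4


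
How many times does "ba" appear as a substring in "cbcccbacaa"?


Searching for "ba" in "cbcccbacaa"
Scanning each position:
  Position 0: "cb" => no
  Position 1: "bc" => no
  Position 2: "cc" => no
  Position 3: "cc" => no
  Position 4: "cb" => no
  Position 5: "ba" => MATCH
  Position 6: "ac" => no
  Position 7: "ca" => no
  Position 8: "aa" => no
Total occurrences: 1

1


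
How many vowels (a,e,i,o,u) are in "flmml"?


Input: flmml
Checking each character:
  'f' at position 0: consonant
  'l' at position 1: consonant
  'm' at position 2: consonant
  'm' at position 3: consonant
  'l' at position 4: consonant
Total vowels: 0

0


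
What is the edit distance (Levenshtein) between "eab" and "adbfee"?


Computing edit distance: "eab" -> "adbfee"
DP table:
           a    d    b    f    e    e
      0    1    2    3    4    5    6
  e   1    1    2    3    4    4    5
  a   2    1    2    3    4    5    5
  b   3    2    2    2    3    4    5
Edit distance = dp[3][6] = 5

5


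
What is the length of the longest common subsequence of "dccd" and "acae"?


LCS of "dccd" and "acae"
DP table:
           a    c    a    e
      0    0    0    0    0
  d   0    0    0    0    0
  c   0    0    1    1    1
  c   0    0    1    1    1
  d   0    0    1    1    1
LCS length = dp[4][4] = 1

1


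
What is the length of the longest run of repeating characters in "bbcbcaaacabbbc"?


Input: "bbcbcaaacabbbc"
Scanning for longest run:
  Position 1 ('b'): continues run of 'b', length=2
  Position 2 ('c'): new char, reset run to 1
  Position 3 ('b'): new char, reset run to 1
  Position 4 ('c'): new char, reset run to 1
  Position 5 ('a'): new char, reset run to 1
  Position 6 ('a'): continues run of 'a', length=2
  Position 7 ('a'): continues run of 'a', length=3
  Position 8 ('c'): new char, reset run to 1
  Position 9 ('a'): new char, reset run to 1
  Position 10 ('b'): new char, reset run to 1
  Position 11 ('b'): continues run of 'b', length=2
  Position 12 ('b'): continues run of 'b', length=3
  Position 13 ('c'): new char, reset run to 1
Longest run: 'a' with length 3

3


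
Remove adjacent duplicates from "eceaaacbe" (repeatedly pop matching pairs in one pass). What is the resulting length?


Input: eceaaacbe
Stack-based adjacent duplicate removal:
  Read 'e': push. Stack: e
  Read 'c': push. Stack: ec
  Read 'e': push. Stack: ece
  Read 'a': push. Stack: ecea
  Read 'a': matches stack top 'a' => pop. Stack: ece
  Read 'a': push. Stack: ecea
  Read 'c': push. Stack: eceac
  Read 'b': push. Stack: eceacb
  Read 'e': push. Stack: eceacbe
Final stack: "eceacbe" (length 7)

7


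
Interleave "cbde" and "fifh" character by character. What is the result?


Interleaving "cbde" and "fifh":
  Position 0: 'c' from first, 'f' from second => "cf"
  Position 1: 'b' from first, 'i' from second => "bi"
  Position 2: 'd' from first, 'f' from second => "df"
  Position 3: 'e' from first, 'h' from second => "eh"
Result: cfbidfeh

cfbidfeh


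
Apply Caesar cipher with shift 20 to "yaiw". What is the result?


Caesar cipher: shift "yaiw" by 20
  'y' (pos 24) + 20 = pos 18 = 's'
  'a' (pos 0) + 20 = pos 20 = 'u'
  'i' (pos 8) + 20 = pos 2 = 'c'
  'w' (pos 22) + 20 = pos 16 = 'q'
Result: sucq

sucq


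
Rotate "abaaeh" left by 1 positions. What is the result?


Input: "abaaeh", rotate left by 1
First 1 characters: "a"
Remaining characters: "baaeh"
Concatenate remaining + first: "baaeh" + "a" = "baaeha"

baaeha


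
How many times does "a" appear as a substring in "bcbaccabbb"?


Searching for "a" in "bcbaccabbb"
Scanning each position:
  Position 0: "b" => no
  Position 1: "c" => no
  Position 2: "b" => no
  Position 3: "a" => MATCH
  Position 4: "c" => no
  Position 5: "c" => no
  Position 6: "a" => MATCH
  Position 7: "b" => no
  Position 8: "b" => no
  Position 9: "b" => no
Total occurrences: 2

2


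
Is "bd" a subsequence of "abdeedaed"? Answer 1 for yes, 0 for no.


Check if "bd" is a subsequence of "abdeedaed"
Greedy scan:
  Position 0 ('a'): no match needed
  Position 1 ('b'): matches sub[0] = 'b'
  Position 2 ('d'): matches sub[1] = 'd'
  Position 3 ('e'): no match needed
  Position 4 ('e'): no match needed
  Position 5 ('d'): no match needed
  Position 6 ('a'): no match needed
  Position 7 ('e'): no match needed
  Position 8 ('d'): no match needed
All 2 characters matched => is a subsequence

1


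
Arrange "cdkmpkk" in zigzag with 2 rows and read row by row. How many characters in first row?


Zigzag "cdkmpkk" into 2 rows:
Placing characters:
  'c' => row 0
  'd' => row 1
  'k' => row 0
  'm' => row 1
  'p' => row 0
  'k' => row 1
  'k' => row 0
Rows:
  Row 0: "ckpk"
  Row 1: "dmk"
First row length: 4

4


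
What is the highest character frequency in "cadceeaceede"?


Input: cadceeaceede
Character counts:
  'a': 2
  'c': 3
  'd': 2
  'e': 5
Maximum frequency: 5

5


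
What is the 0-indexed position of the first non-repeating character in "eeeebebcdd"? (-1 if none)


Input: eeeebebcdd
Character frequencies:
  'b': 2
  'c': 1
  'd': 2
  'e': 5
Scanning left to right for freq == 1:
  Position 0 ('e'): freq=5, skip
  Position 1 ('e'): freq=5, skip
  Position 2 ('e'): freq=5, skip
  Position 3 ('e'): freq=5, skip
  Position 4 ('b'): freq=2, skip
  Position 5 ('e'): freq=5, skip
  Position 6 ('b'): freq=2, skip
  Position 7 ('c'): unique! => answer = 7

7


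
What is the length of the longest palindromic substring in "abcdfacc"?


Input: "abcdfacc"
Checking substrings for palindromes:
  [6:8] "cc" (len 2) => palindrome
Longest palindromic substring: "cc" with length 2

2


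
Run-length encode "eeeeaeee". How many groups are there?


Input: eeeeaeee
Scanning for consecutive runs:
  Group 1: 'e' x 4 (positions 0-3)
  Group 2: 'a' x 1 (positions 4-4)
  Group 3: 'e' x 3 (positions 5-7)
Total groups: 3

3


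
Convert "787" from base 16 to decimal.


Input: "787" in base 16
Positional expansion:
  Digit '7' (value 7) x 16^2 = 1792
  Digit '8' (value 8) x 16^1 = 128
  Digit '7' (value 7) x 16^0 = 7
Sum = 1927

1927


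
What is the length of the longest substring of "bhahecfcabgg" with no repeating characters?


Input: "bhahecfcabgg"
Sliding window (track last position of each char):
  Position 0 ('b'): window [0,0] length 1 -- new best
  Position 1 ('h'): window [0,1] length 2 -- new best
  Position 2 ('a'): window [0,2] length 3 -- new best
  Position 3 ('h'): repeat (last at 1), move window start to 2
  Position 3 ('h'): window [2,3] length 2
  Position 4 ('e'): window [2,4] length 3
  Position 5 ('c'): window [2,5] length 4 -- new best
  Position 6 ('f'): window [2,6] length 5 -- new best
  Position 7 ('c'): repeat (last at 5), move window start to 6
  Position 7 ('c'): window [6,7] length 2
  Position 8 ('a'): window [6,8] length 3
  Position 9 ('b'): window [6,9] length 4
  Position 10 ('g'): window [6,10] length 5
  Position 11 ('g'): repeat (last at 10), move window start to 11
  Position 11 ('g'): window [11,11] length 1
Longest substring with no repeats: "ahecf" with length 5

5


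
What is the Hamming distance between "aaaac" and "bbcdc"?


Comparing "aaaac" and "bbcdc" position by position:
  Position 0: 'a' vs 'b' => differ
  Position 1: 'a' vs 'b' => differ
  Position 2: 'a' vs 'c' => differ
  Position 3: 'a' vs 'd' => differ
  Position 4: 'c' vs 'c' => same
Total differences (Hamming distance): 4

4


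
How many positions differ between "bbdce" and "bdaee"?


Comparing "bbdce" and "bdaee" position by position:
  Position 0: 'b' vs 'b' => same
  Position 1: 'b' vs 'd' => DIFFER
  Position 2: 'd' vs 'a' => DIFFER
  Position 3: 'c' vs 'e' => DIFFER
  Position 4: 'e' vs 'e' => same
Positions that differ: 3

3


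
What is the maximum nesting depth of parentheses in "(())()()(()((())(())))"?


Input: "(())()()(()((())(())))"
Tracking depth:
  Position 0 '(': depth becomes 1
  Position 1 '(': depth becomes 2
  Position 2 ')': depth becomes 1
  Position 3 ')': depth becomes 0
  Position 4 '(': depth becomes 1
  Position 5 ')': depth becomes 0
  Position 6 '(': depth becomes 1
  Position 7 ')': depth becomes 0
  Position 8 '(': depth becomes 1
  Position 9 '(': depth becomes 2
  Position 10 ')': depth becomes 1
  Position 11 '(': depth becomes 2
  Position 12 '(': depth becomes 3
  Position 13 '(': depth becomes 4
  Position 14 ')': depth becomes 3
  Position 15 ')': depth becomes 2
  Position 16 '(': depth becomes 3
  Position 17 '(': depth becomes 4
  Position 18 ')': depth becomes 3
  Position 19 ')': depth becomes 2
  Position 20 ')': depth becomes 1
  Position 21 ')': depth becomes 0
Maximum depth reached: 4

4


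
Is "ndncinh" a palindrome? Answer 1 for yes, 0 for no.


Input: ndncinh
Reversed: hnicndn
  Compare pos 0 ('n') with pos 6 ('h'): MISMATCH
  Compare pos 1 ('d') with pos 5 ('n'): MISMATCH
  Compare pos 2 ('n') with pos 4 ('i'): MISMATCH
Result: not a palindrome

0


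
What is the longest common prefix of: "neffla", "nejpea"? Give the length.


Words: neffla, nejpea
  Position 0: all 'n' => match
  Position 1: all 'e' => match
  Position 2: ('f', 'j') => mismatch, stop
LCP = "ne" (length 2)

2


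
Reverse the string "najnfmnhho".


Input: najnfmnhho
Reading characters right to left:
  Position 9: 'o'
  Position 8: 'h'
  Position 7: 'h'
  Position 6: 'n'
  Position 5: 'm'
  Position 4: 'f'
  Position 3: 'n'
  Position 2: 'j'
  Position 1: 'a'
  Position 0: 'n'
Reversed: ohhnmfnjan

ohhnmfnjan


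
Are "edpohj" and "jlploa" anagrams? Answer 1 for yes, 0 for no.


Strings: "edpohj", "jlploa"
Sorted first:  dehjop
Sorted second: ajllop
Differ at position 0: 'd' vs 'a' => not anagrams

0


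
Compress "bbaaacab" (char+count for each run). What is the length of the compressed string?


Input: bbaaacab
Runs:
  'b' x 2 => "b2"
  'a' x 3 => "a3"
  'c' x 1 => "c1"
  'a' x 1 => "a1"
  'b' x 1 => "b1"
Compressed: "b2a3c1a1b1"
Compressed length: 10

10


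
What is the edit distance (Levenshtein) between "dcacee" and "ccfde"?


Computing edit distance: "dcacee" -> "ccfde"
DP table:
           c    c    f    d    e
      0    1    2    3    4    5
  d   1    1    2    3    3    4
  c   2    1    1    2    3    4
  a   3    2    2    2    3    4
  c   4    3    2    3    3    4
  e   5    4    3    3    4    3
  e   6    5    4    4    4    4
Edit distance = dp[6][5] = 4

4


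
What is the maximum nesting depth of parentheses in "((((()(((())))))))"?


Input: "((((()(((())))))))"
Tracking depth:
  Position 0 '(': depth becomes 1
  Position 1 '(': depth becomes 2
  Position 2 '(': depth becomes 3
  Position 3 '(': depth becomes 4
  Position 4 '(': depth becomes 5
  Position 5 ')': depth becomes 4
  Position 6 '(': depth becomes 5
  Position 7 '(': depth becomes 6
  Position 8 '(': depth becomes 7
  Position 9 '(': depth becomes 8
  Position 10 ')': depth becomes 7
  Position 11 ')': depth becomes 6
  Position 12 ')': depth becomes 5
  Position 13 ')': depth becomes 4
  Position 14 ')': depth becomes 3
  Position 15 ')': depth becomes 2
  Position 16 ')': depth becomes 1
  Position 17 ')': depth becomes 0
Maximum depth reached: 8

8


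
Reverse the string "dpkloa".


Input: dpkloa
Reading characters right to left:
  Position 5: 'a'
  Position 4: 'o'
  Position 3: 'l'
  Position 2: 'k'
  Position 1: 'p'
  Position 0: 'd'
Reversed: aolkpd

aolkpd


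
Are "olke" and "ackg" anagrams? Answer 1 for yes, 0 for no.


Strings: "olke", "ackg"
Sorted first:  eklo
Sorted second: acgk
Differ at position 0: 'e' vs 'a' => not anagrams

0


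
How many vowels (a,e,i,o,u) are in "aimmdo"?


Input: aimmdo
Checking each character:
  'a' at position 0: vowel (running total: 1)
  'i' at position 1: vowel (running total: 2)
  'm' at position 2: consonant
  'm' at position 3: consonant
  'd' at position 4: consonant
  'o' at position 5: vowel (running total: 3)
Total vowels: 3

3


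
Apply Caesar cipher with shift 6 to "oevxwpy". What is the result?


Caesar cipher: shift "oevxwpy" by 6
  'o' (pos 14) + 6 = pos 20 = 'u'
  'e' (pos 4) + 6 = pos 10 = 'k'
  'v' (pos 21) + 6 = pos 1 = 'b'
  'x' (pos 23) + 6 = pos 3 = 'd'
  'w' (pos 22) + 6 = pos 2 = 'c'
  'p' (pos 15) + 6 = pos 21 = 'v'
  'y' (pos 24) + 6 = pos 4 = 'e'
Result: ukbdcve

ukbdcve


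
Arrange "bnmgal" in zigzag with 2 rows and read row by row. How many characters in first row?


Zigzag "bnmgal" into 2 rows:
Placing characters:
  'b' => row 0
  'n' => row 1
  'm' => row 0
  'g' => row 1
  'a' => row 0
  'l' => row 1
Rows:
  Row 0: "bma"
  Row 1: "ngl"
First row length: 3

3


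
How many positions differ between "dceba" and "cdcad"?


Comparing "dceba" and "cdcad" position by position:
  Position 0: 'd' vs 'c' => DIFFER
  Position 1: 'c' vs 'd' => DIFFER
  Position 2: 'e' vs 'c' => DIFFER
  Position 3: 'b' vs 'a' => DIFFER
  Position 4: 'a' vs 'd' => DIFFER
Positions that differ: 5

5


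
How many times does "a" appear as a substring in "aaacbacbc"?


Searching for "a" in "aaacbacbc"
Scanning each position:
  Position 0: "a" => MATCH
  Position 1: "a" => MATCH
  Position 2: "a" => MATCH
  Position 3: "c" => no
  Position 4: "b" => no
  Position 5: "a" => MATCH
  Position 6: "c" => no
  Position 7: "b" => no
  Position 8: "c" => no
Total occurrences: 4

4


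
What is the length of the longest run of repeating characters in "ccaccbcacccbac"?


Input: "ccaccbcacccbac"
Scanning for longest run:
  Position 1 ('c'): continues run of 'c', length=2
  Position 2 ('a'): new char, reset run to 1
  Position 3 ('c'): new char, reset run to 1
  Position 4 ('c'): continues run of 'c', length=2
  Position 5 ('b'): new char, reset run to 1
  Position 6 ('c'): new char, reset run to 1
  Position 7 ('a'): new char, reset run to 1
  Position 8 ('c'): new char, reset run to 1
  Position 9 ('c'): continues run of 'c', length=2
  Position 10 ('c'): continues run of 'c', length=3
  Position 11 ('b'): new char, reset run to 1
  Position 12 ('a'): new char, reset run to 1
  Position 13 ('c'): new char, reset run to 1
Longest run: 'c' with length 3

3


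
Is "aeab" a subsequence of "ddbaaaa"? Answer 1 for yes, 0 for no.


Check if "aeab" is a subsequence of "ddbaaaa"
Greedy scan:
  Position 0 ('d'): no match needed
  Position 1 ('d'): no match needed
  Position 2 ('b'): no match needed
  Position 3 ('a'): matches sub[0] = 'a'
  Position 4 ('a'): no match needed
  Position 5 ('a'): no match needed
  Position 6 ('a'): no match needed
Only matched 1/4 characters => not a subsequence

0


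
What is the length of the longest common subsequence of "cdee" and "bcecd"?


LCS of "cdee" and "bcecd"
DP table:
           b    c    e    c    d
      0    0    0    0    0    0
  c   0    0    1    1    1    1
  d   0    0    1    1    1    2
  e   0    0    1    2    2    2
  e   0    0    1    2    2    2
LCS length = dp[4][5] = 2

2


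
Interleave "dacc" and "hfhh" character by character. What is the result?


Interleaving "dacc" and "hfhh":
  Position 0: 'd' from first, 'h' from second => "dh"
  Position 1: 'a' from first, 'f' from second => "af"
  Position 2: 'c' from first, 'h' from second => "ch"
  Position 3: 'c' from first, 'h' from second => "ch"
Result: dhafchch

dhafchch


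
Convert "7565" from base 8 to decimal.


Input: "7565" in base 8
Positional expansion:
  Digit '7' (value 7) x 8^3 = 3584
  Digit '5' (value 5) x 8^2 = 320
  Digit '6' (value 6) x 8^1 = 48
  Digit '5' (value 5) x 8^0 = 5
Sum = 3957

3957


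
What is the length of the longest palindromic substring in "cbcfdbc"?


Input: "cbcfdbc"
Checking substrings for palindromes:
  [0:3] "cbc" (len 3) => palindrome
Longest palindromic substring: "cbc" with length 3

3
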